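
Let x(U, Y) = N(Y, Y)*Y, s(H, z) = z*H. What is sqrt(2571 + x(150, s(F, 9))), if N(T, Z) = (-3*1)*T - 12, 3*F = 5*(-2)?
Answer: sqrt(231) ≈ 15.199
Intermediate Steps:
F = -10/3 (F = (5*(-2))/3 = (1/3)*(-10) = -10/3 ≈ -3.3333)
s(H, z) = H*z
N(T, Z) = -12 - 3*T (N(T, Z) = -3*T - 12 = -12 - 3*T)
x(U, Y) = Y*(-12 - 3*Y) (x(U, Y) = (-12 - 3*Y)*Y = Y*(-12 - 3*Y))
sqrt(2571 + x(150, s(F, 9))) = sqrt(2571 - 3*(-10/3*9)*(4 - 10/3*9)) = sqrt(2571 - 3*(-30)*(4 - 30)) = sqrt(2571 - 3*(-30)*(-26)) = sqrt(2571 - 2340) = sqrt(231)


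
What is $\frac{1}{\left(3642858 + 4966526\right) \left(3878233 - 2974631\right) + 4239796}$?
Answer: $\frac{1}{7779460840964} \approx 1.2854 \cdot 10^{-13}$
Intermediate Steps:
$\frac{1}{\left(3642858 + 4966526\right) \left(3878233 - 2974631\right) + 4239796} = \frac{1}{8609384 \cdot 903602 + 4239796} = \frac{1}{7779456601168 + 4239796} = \frac{1}{7779460840964}$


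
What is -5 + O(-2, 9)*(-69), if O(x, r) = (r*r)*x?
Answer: 11173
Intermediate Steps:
O(x, r) = x*r**2 (O(x, r) = r**2*x = x*r**2)
-5 + O(-2, 9)*(-69) = -5 - 2*9**2*(-69) = -5 - 2*81*(-69) = -5 - 162*(-69) = -5 + 11178 = 11173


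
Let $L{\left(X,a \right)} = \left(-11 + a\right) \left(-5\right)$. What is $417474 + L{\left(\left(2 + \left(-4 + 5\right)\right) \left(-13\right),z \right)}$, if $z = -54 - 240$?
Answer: $418999$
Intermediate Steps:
$z = -294$ ($z = -54 - 240 = -294$)
$L{\left(X,a \right)} = 55 - 5 a$
$417474 + L{\left(\left(2 + \left(-4 + 5\right)\right) \left(-13\right),z \right)} = 417474 + \left(55 - -1470\right) = 417474 + \left(55 + 1470\right) = 417474 + 1525 = 418999$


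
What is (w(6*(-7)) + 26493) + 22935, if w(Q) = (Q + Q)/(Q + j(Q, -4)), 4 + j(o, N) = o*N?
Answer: 3015066/61 ≈ 49427.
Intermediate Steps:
j(o, N) = -4 + N*o (j(o, N) = -4 + o*N = -4 + N*o)
w(Q) = 2*Q/(-4 - 3*Q) (w(Q) = (Q + Q)/(Q + (-4 - 4*Q)) = (2*Q)/(-4 - 3*Q) = 2*Q/(-4 - 3*Q))
(w(6*(-7)) + 26493) + 22935 = (-2*6*(-7)/(4 + 3*(6*(-7))) + 26493) + 22935 = (-2*(-42)/(4 + 3*(-42)) + 26493) + 22935 = (-2*(-42)/(4 - 126) + 26493) + 22935 = (-2*(-42)/(-122) + 26493) + 22935 = (-2*(-42)*(-1/122) + 26493) + 22935 = (-42/61 + 26493) + 22935 = 1616031/61 + 22935 = 3015066/61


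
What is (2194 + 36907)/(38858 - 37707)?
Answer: 39101/1151 ≈ 33.971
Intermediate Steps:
(2194 + 36907)/(38858 - 37707) = 39101/1151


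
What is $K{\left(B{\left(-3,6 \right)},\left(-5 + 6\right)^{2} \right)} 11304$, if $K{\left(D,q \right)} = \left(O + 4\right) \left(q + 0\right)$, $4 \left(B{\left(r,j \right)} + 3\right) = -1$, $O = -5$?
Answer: $-11304$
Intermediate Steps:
$B{\left(r,j \right)} = - \frac{13}{4}$ ($B{\left(r,j \right)} = -3 + \frac{1}{4} \left(-1\right) = -3 - \frac{1}{4} = - \frac{13}{4}$)
$K{\left(D,q \right)} = - q$ ($K{\left(D,q \right)} = \left(-5 + 4\right) \left(q + 0\right) = - q$)
$K{\left(B{\left(-3,6 \right)},\left(-5 + 6\right)^{2} \right)} 11304 = - \left(-5 + 6\right)^{2} \cdot 11304 = - 1^{2} \cdot 11304 = \left(-1\right) 1 \cdot 11304 = \left(-1\right) 11304 = -11304$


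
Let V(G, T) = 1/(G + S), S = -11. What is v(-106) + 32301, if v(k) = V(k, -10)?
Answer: 3779216/117 ≈ 32301.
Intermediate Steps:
V(G, T) = 1/(-11 + G) (V(G, T) = 1/(G - 11) = 1/(-11 + G))
v(k) = 1/(-11 + k)
v(-106) + 32301 = 1/(-11 - 106) + 32301 = 1/(-117) + 32301 = -1/117 + 32301 = 3779216/117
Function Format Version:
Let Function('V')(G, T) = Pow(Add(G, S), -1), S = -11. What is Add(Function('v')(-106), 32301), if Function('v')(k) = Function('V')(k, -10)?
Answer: Rational(3779216, 117) ≈ 32301.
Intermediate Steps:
Function('V')(G, T) = Pow(Add(-11, G), -1) (Function('V')(G, T) = Pow(Add(G, -11), -1) = Pow(Add(-11, G), -1))
Function('v')(k) = Pow(Add(-11, k), -1)
Add(Function('v')(-106), 32301) = Add(Pow(Add(-11, -106), -1), 32301) = Add(Pow(-117, -1), 32301) = Add(Rational(-1, 117), 32301) = Rational(3779216, 117)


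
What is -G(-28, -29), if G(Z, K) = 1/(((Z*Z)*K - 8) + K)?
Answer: 1/22773 ≈ 4.3912e-5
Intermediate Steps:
G(Z, K) = 1/(-8 + K + K*Z²) (G(Z, K) = 1/((Z²*K - 8) + K) = 1/((K*Z² - 8) + K) = 1/((-8 + K*Z²) + K) = 1/(-8 + K + K*Z²))
-G(-28, -29) = -1/(-8 - 29 - 29*(-28)²) = -1/(-8 - 29 - 29*784) = -1/(-8 - 29 - 22736) = -1/(-22773) = -1*(-1/22773) = 1/22773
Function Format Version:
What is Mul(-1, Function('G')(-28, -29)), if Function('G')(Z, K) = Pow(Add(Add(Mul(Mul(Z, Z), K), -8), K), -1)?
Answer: Rational(1, 22773) ≈ 4.3912e-5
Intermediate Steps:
Function('G')(Z, K) = Pow(Add(-8, K, Mul(K, Pow(Z, 2))), -1) (Function('G')(Z, K) = Pow(Add(Add(Mul(Pow(Z, 2), K), -8), K), -1) = Pow(Add(Add(Mul(K, Pow(Z, 2)), -8), K), -1) = Pow(Add(Add(-8, Mul(K, Pow(Z, 2))), K), -1) = Pow(Add(-8, K, Mul(K, Pow(Z, 2))), -1))
Mul(-1, Function('G')(-28, -29)) = Mul(-1, Pow(Add(-8, -29, Mul(-29, Pow(-28, 2))), -1)) = Mul(-1, Pow(Add(-8, -29, Mul(-29, 784)), -1)) = Mul(-1, Pow(Add(-8, -29, -22736), -1)) = Mul(-1, Pow(-22773, -1)) = Mul(-1, Rational(-1, 22773)) = Rational(1, 22773)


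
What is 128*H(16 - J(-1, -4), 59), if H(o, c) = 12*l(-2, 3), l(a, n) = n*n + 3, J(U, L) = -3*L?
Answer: 18432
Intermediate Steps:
l(a, n) = 3 + n² (l(a, n) = n² + 3 = 3 + n²)
H(o, c) = 144 (H(o, c) = 12*(3 + 3²) = 12*(3 + 9) = 12*12 = 144)
128*H(16 - J(-1, -4), 59) = 128*144 = 18432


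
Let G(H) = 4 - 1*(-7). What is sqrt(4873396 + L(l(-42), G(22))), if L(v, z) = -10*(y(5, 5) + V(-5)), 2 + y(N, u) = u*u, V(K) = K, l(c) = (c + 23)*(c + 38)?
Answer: 32*sqrt(4759) ≈ 2207.5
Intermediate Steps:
G(H) = 11 (G(H) = 4 + 7 = 11)
l(c) = (23 + c)*(38 + c)
y(N, u) = -2 + u**2 (y(N, u) = -2 + u*u = -2 + u**2)
L(v, z) = -180 (L(v, z) = -10*((-2 + 5**2) - 5) = -10*((-2 + 25) - 5) = -10*(23 - 5) = -10*18 = -180)
sqrt(4873396 + L(l(-42), G(22))) = sqrt(4873396 - 180) = sqrt(4873216) = 32*sqrt(4759)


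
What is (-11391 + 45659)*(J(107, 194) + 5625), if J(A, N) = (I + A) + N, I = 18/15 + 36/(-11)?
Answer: 11165062688/55 ≈ 2.0300e+8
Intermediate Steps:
I = -114/55 (I = 18*(1/15) + 36*(-1/11) = 6/5 - 36/11 = -114/55 ≈ -2.0727)
J(A, N) = -114/55 + A + N (J(A, N) = (-114/55 + A) + N = -114/55 + A + N)
(-11391 + 45659)*(J(107, 194) + 5625) = (-11391 + 45659)*((-114/55 + 107 + 194) + 5625) = 34268*(16441/55 + 5625) = 34268*(325816/55) = 11165062688/55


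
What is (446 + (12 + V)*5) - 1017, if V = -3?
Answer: -526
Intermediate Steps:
(446 + (12 + V)*5) - 1017 = (446 + (12 - 3)*5) - 1017 = (446 + 9*5) - 1017 = (446 + 45) - 1017 = 491 - 1017 = -526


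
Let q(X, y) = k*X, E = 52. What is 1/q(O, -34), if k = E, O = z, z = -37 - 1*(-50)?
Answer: 1/676 ≈ 0.0014793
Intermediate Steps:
z = 13 (z = -37 + 50 = 13)
O = 13
k = 52
q(X, y) = 52*X
1/q(O, -34) = 1/(52*13) = 1/676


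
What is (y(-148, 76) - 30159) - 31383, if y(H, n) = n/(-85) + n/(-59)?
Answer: -308644074/5015 ≈ -61544.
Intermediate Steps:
y(H, n) = -144*n/5015 (y(H, n) = n*(-1/85) + n*(-1/59) = -n/85 - n/59 = -144*n/5015)
(y(-148, 76) - 30159) - 31383 = (-144/5015*76 - 30159) - 31383 = (-10944/5015 - 30159) - 31383 = -151258329/5015 - 31383 = -308644074/5015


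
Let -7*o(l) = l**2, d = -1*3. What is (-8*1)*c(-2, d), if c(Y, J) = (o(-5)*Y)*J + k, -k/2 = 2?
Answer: 1424/7 ≈ 203.43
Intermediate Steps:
k = -4 (k = -2*2 = -4)
d = -3
o(l) = -l**2/7
c(Y, J) = -4 - 25*J*Y/7 (c(Y, J) = ((-1/7*(-5)**2)*Y)*J - 4 = ((-1/7*25)*Y)*J - 4 = (-25*Y/7)*J - 4 = -25*J*Y/7 - 4 = -4 - 25*J*Y/7)
(-8*1)*c(-2, d) = (-8*1)*(-4 - 25/7*(-3)*(-2)) = -8*(-4 - 150/7) = -8*(-178/7) = 1424/7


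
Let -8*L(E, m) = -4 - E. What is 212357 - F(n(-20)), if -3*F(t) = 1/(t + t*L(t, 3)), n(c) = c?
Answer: 12741421/60 ≈ 2.1236e+5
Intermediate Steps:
L(E, m) = 1/2 + E/8 (L(E, m) = -(-4 - E)/8 = 1/2 + E/8)
F(t) = -1/(3*(t + t*(1/2 + t/8)))
212357 - F(n(-20)) = 212357 - (-8)/(3*(-20)*(12 - 20)) = 212357 - (-8)*(-1)/(3*20*(-8)) = 212357 - (-8)*(-1)*(-1)/(3*20*8) = 212357 - 1*(-1/60) = 212357 + 1/60 = 12741421/60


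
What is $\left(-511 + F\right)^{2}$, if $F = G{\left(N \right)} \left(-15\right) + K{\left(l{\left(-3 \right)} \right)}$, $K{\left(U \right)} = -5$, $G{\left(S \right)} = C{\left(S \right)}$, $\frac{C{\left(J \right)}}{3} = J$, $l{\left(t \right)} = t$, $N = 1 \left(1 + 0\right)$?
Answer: $314721$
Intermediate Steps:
$N = 1$ ($N = 1 \cdot 1 = 1$)
$C{\left(J \right)} = 3 J$
$G{\left(S \right)} = 3 S$
$F = -50$ ($F = 3 \cdot 1 \left(-15\right) - 5 = 3 \left(-15\right) - 5 = -45 - 5 = -50$)
$\left(-511 + F\right)^{2} = \left(-511 - 50\right)^{2} = \left(-561\right)^{2} = 314721$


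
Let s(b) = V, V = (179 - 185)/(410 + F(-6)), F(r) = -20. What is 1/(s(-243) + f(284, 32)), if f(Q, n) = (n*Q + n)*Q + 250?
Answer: 65/168371449 ≈ 3.8605e-7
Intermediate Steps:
f(Q, n) = 250 + Q*(n + Q*n) (f(Q, n) = (Q*n + n)*Q + 250 = (n + Q*n)*Q + 250 = Q*(n + Q*n) + 250 = 250 + Q*(n + Q*n))
V = -1/65 (V = (179 - 185)/(410 - 20) = -6/390 = -6*1/390 = -1/65 ≈ -0.015385)
s(b) = -1/65
1/(s(-243) + f(284, 32)) = 1/(-1/65 + (250 + 284*32 + 32*284²)) = 1/(-1/65 + (250 + 9088 + 32*80656)) = 1/(-1/65 + (250 + 9088 + 2580992)) = 1/(-1/65 + 2590330) = 1/(168371449/65) = 65/168371449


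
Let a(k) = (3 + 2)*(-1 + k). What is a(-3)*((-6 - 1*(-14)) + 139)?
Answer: -2940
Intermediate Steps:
a(k) = -5 + 5*k (a(k) = 5*(-1 + k) = -5 + 5*k)
a(-3)*((-6 - 1*(-14)) + 139) = (-5 + 5*(-3))*((-6 - 1*(-14)) + 139) = (-5 - 15)*((-6 + 14) + 139) = -20*(8 + 139) = -20*147 = -2940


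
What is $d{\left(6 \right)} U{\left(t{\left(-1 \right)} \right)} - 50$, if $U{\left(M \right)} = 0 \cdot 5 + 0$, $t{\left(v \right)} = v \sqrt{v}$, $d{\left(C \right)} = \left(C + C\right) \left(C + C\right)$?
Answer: $-50$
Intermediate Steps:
$d{\left(C \right)} = 4 C^{2}$ ($d{\left(C \right)} = 2 C 2 C = 4 C^{2}$)
$t{\left(v \right)} = v^{\frac{3}{2}}$
$U{\left(M \right)} = 0$ ($U{\left(M \right)} = 0 + 0 = 0$)
$d{\left(6 \right)} U{\left(t{\left(-1 \right)} \right)} - 50 = 4 \cdot 6^{2} \cdot 0 - 50 = 4 \cdot 36 \cdot 0 - 50 = 144 \cdot 0 - 50 = 0 - 50 = -50$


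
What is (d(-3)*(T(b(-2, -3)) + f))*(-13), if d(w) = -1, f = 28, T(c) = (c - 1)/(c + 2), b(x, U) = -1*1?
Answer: 338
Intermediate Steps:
b(x, U) = -1
T(c) = (-1 + c)/(2 + c)
(d(-3)*(T(b(-2, -3)) + f))*(-13) = -((-1 - 1)/(2 - 1) + 28)*(-13) = -(-2/1 + 28)*(-13) = -(1*(-2) + 28)*(-13) = -(-2 + 28)*(-13) = -1*26*(-13) = -26*(-13) = 338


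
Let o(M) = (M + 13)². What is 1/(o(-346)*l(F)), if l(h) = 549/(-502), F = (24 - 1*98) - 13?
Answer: -502/60878061 ≈ -8.2460e-6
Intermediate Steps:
F = -87 (F = (24 - 98) - 13 = -74 - 13 = -87)
l(h) = -549/502 (l(h) = 549*(-1/502) = -549/502)
o(M) = (13 + M)²
1/(o(-346)*l(F)) = 1/(((13 - 346)²)*(-549/502)) = -502/549/(-333)² = -502/549/110889 = (1/110889)*(-502/549) = -502/60878061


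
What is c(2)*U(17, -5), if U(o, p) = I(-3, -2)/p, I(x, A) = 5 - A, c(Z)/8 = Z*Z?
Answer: -224/5 ≈ -44.800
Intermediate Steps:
c(Z) = 8*Z² (c(Z) = 8*(Z*Z) = 8*Z²)
U(o, p) = 7/p (U(o, p) = (5 - 1*(-2))/p = (5 + 2)/p = 7/p)
c(2)*U(17, -5) = (8*2²)*(7/(-5)) = (8*4)*(7*(-⅕)) = 32*(-7/5) = -224/5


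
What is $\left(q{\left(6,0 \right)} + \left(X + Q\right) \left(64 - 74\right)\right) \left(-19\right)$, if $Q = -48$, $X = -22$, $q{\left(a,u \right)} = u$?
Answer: $-13300$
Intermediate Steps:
$\left(q{\left(6,0 \right)} + \left(X + Q\right) \left(64 - 74\right)\right) \left(-19\right) = \left(0 + \left(-22 - 48\right) \left(64 - 74\right)\right) \left(-19\right) = \left(0 - -700\right) \left(-19\right) = \left(0 + 700\right) \left(-19\right) = 700 \left(-19\right) = -13300$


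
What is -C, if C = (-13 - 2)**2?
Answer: -225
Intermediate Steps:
C = 225 (C = (-15)**2 = 225)
-C = -1*225 = -225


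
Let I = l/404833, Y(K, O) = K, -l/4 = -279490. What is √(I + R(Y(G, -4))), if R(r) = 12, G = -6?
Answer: 2*√1675390717/21307 ≈ 3.8421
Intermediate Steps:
l = 1117960 (l = -4*(-279490) = 1117960)
I = 58840/21307 (I = 1117960/404833 = 1117960*(1/404833) = 58840/21307 ≈ 2.7615)
√(I + R(Y(G, -4))) = √(58840/21307 + 12) = √(314524/21307) = 2*√1675390717/21307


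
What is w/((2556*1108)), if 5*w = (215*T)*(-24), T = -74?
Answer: 1591/59001 ≈ 0.026966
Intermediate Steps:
w = 76368 (w = ((215*(-74))*(-24))/5 = (-15910*(-24))/5 = (⅕)*381840 = 76368)
w/((2556*1108)) = 76368/((2556*1108)) = 76368/2832048 = 76368*(1/2832048) = 1591/59001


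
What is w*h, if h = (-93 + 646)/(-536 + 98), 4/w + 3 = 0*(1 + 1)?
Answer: 1106/657 ≈ 1.6834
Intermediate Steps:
w = -4/3 (w = 4/(-3 + 0*(1 + 1)) = 4/(-3 + 0*2) = 4/(-3 + 0) = 4/(-3) = 4*(-⅓) = -4/3 ≈ -1.3333)
h = -553/438 (h = 553/(-438) = 553*(-1/438) = -553/438 ≈ -1.2626)
w*h = -4/3*(-553/438) = 1106/657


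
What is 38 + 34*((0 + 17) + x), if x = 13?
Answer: 1058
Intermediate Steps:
38 + 34*((0 + 17) + x) = 38 + 34*((0 + 17) + 13) = 38 + 34*(17 + 13) = 38 + 34*30 = 38 + 1020 = 1058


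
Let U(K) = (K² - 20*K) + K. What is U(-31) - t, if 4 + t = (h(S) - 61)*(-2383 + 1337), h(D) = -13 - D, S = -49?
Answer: -24596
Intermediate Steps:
U(K) = K² - 19*K
t = 26146 (t = -4 + ((-13 - 1*(-49)) - 61)*(-2383 + 1337) = -4 + ((-13 + 49) - 61)*(-1046) = -4 + (36 - 61)*(-1046) = -4 - 25*(-1046) = -4 + 26150 = 26146)
U(-31) - t = -31*(-19 - 31) - 1*26146 = -31*(-50) - 26146 = 1550 - 26146 = -24596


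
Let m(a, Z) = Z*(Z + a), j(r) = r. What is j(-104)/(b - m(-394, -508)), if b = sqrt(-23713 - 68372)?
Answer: 47654464/209961994741 + 104*I*sqrt(92085)/209961994741 ≈ 0.00022697 + 1.5031e-7*I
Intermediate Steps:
b = I*sqrt(92085) (b = sqrt(-92085) = I*sqrt(92085) ≈ 303.46*I)
j(-104)/(b - m(-394, -508)) = -104/(I*sqrt(92085) - (-508)*(-508 - 394)) = -104/(I*sqrt(92085) - (-508)*(-902)) = -104/(I*sqrt(92085) - 1*458216) = -104/(I*sqrt(92085) - 458216) = -104/(-458216 + I*sqrt(92085))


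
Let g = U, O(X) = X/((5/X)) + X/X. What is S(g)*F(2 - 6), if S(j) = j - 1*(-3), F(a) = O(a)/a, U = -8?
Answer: 21/4 ≈ 5.2500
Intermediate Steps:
O(X) = 1 + X²/5 (O(X) = X*(X/5) + 1 = X²/5 + 1 = 1 + X²/5)
g = -8
F(a) = (1 + a²/5)/a
S(j) = 3 + j (S(j) = j + 3 = 3 + j)
S(g)*F(2 - 6) = (3 - 8)*(1/(2 - 6) + (2 - 6)/5) = -5*(1/(-4) + (⅕)*(-4)) = -5*(-¼ - ⅘) = -5*(-21/20) = 21/4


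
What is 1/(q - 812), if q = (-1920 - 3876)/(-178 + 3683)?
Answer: -3505/2851856 ≈ -0.0012290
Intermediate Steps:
q = -5796/3505 ≈ -1.6536
1/(q - 812) = 1/(-5796/3505 - 812) = 1/(-2851856/3505) = -3505/2851856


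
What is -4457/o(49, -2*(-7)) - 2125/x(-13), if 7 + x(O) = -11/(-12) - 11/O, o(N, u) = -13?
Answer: 7950869/10621 ≈ 748.60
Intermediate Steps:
x(O) = -73/12 - 11/O (x(O) = -7 + (-11/(-12) - 11/O) = -7 + (-11*(-1/12) - 11/O) = -7 + (11/12 - 11/O) = -73/12 - 11/O)
-4457/o(49, -2*(-7)) - 2125/x(-13) = -4457/(-13) - 2125/(-73/12 - 11/(-13)) = -4457*(-1/13) - 2125/(-73/12 - 11*(-1/13)) = 4457/13 - 2125/(-73/12 + 11/13) = 4457/13 - 2125/(-817/156) = 4457/13 - 2125*(-156/817) = 4457/13 + 331500/817 = 7950869/10621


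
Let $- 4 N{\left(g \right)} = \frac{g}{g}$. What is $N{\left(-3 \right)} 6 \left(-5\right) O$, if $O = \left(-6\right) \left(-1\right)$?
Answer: $45$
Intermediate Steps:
$N{\left(g \right)} = - \frac{1}{4}$ ($N{\left(g \right)} = - \frac{g \frac{1}{g}}{4} = \left(- \frac{1}{4}\right) 1 = - \frac{1}{4}$)
$O = 6$
$N{\left(-3 \right)} 6 \left(-5\right) O = - \frac{6 \left(-5\right)}{4} \cdot 6 = \left(- \frac{1}{4}\right) \left(-30\right) 6 = \frac{15}{2} \cdot 6 = 45$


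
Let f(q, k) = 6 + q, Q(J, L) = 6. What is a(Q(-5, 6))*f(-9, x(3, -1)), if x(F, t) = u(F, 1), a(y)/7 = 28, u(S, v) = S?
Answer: -588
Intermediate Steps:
a(y) = 196 (a(y) = 7*28 = 196)
x(F, t) = F
a(Q(-5, 6))*f(-9, x(3, -1)) = 196*(6 - 9) = 196*(-3) = -588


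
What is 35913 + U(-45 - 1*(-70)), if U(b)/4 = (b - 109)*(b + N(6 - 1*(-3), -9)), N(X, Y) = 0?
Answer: 27513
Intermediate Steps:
U(b) = 4*b*(-109 + b) (U(b) = 4*((b - 109)*(b + 0)) = 4*((-109 + b)*b) = 4*(b*(-109 + b)) = 4*b*(-109 + b))
35913 + U(-45 - 1*(-70)) = 35913 + 4*(-45 - 1*(-70))*(-109 + (-45 - 1*(-70))) = 35913 + 4*(-45 + 70)*(-109 + (-45 + 70)) = 35913 + 4*25*(-109 + 25) = 35913 + 4*25*(-84) = 35913 - 8400 = 27513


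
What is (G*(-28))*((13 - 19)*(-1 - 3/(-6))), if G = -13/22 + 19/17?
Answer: -8274/187 ≈ -44.246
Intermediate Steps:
G = 197/374 (G = -13*1/22 + 19*(1/17) = -13/22 + 19/17 = 197/374 ≈ 0.52674)
(G*(-28))*((13 - 19)*(-1 - 3/(-6))) = ((197/374)*(-28))*((13 - 19)*(-1 - 3/(-6))) = -(-16548)*(-1 - 3*(-1/6))/187 = -(-16548)*(-1 + 1/2)/187 = -(-16548)*(-1)/(187*2) = -2758/187*3 = -8274/187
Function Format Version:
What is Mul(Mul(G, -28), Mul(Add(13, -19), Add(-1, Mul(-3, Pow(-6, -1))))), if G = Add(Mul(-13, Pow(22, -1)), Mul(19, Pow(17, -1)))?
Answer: Rational(-8274, 187) ≈ -44.246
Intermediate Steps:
G = Rational(197, 374) (G = Add(Mul(-13, Rational(1, 22)), Mul(19, Rational(1, 17))) = Add(Rational(-13, 22), Rational(19, 17)) = Rational(197, 374) ≈ 0.52674)
Mul(Mul(G, -28), Mul(Add(13, -19), Add(-1, Mul(-3, Pow(-6, -1))))) = Mul(Mul(Rational(197, 374), -28), Mul(Add(13, -19), Add(-1, Mul(-3, Pow(-6, -1))))) = Mul(Rational(-2758, 187), Mul(-6, Add(-1, Mul(-3, Rational(-1, 6))))) = Mul(Rational(-2758, 187), Mul(-6, Add(-1, Rational(1, 2)))) = Mul(Rational(-2758, 187), Mul(-6, Rational(-1, 2))) = Mul(Rational(-2758, 187), 3) = Rational(-8274, 187)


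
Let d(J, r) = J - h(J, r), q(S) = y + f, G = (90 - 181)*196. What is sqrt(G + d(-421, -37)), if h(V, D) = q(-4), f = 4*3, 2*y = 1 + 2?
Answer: I*sqrt(73082)/2 ≈ 135.17*I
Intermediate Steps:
y = 3/2 (y = (1 + 2)/2 = (1/2)*3 = 3/2 ≈ 1.5000)
f = 12
G = -17836 (G = -91*196 = -17836)
q(S) = 27/2 (q(S) = 3/2 + 12 = 27/2)
h(V, D) = 27/2
d(J, r) = -27/2 + J (d(J, r) = J - 1*27/2 = J - 27/2 = -27/2 + J)
sqrt(G + d(-421, -37)) = sqrt(-17836 + (-27/2 - 421)) = sqrt(-17836 - 869/2) = sqrt(-36541/2) = I*sqrt(73082)/2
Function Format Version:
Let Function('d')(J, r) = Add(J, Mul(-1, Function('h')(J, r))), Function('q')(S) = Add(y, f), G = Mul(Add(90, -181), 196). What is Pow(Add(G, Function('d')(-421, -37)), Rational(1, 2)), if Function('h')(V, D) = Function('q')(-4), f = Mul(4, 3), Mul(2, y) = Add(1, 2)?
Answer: Mul(Rational(1, 2), I, Pow(73082, Rational(1, 2))) ≈ Mul(135.17, I)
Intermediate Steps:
y = Rational(3, 2) (y = Mul(Rational(1, 2), Add(1, 2)) = Mul(Rational(1, 2), 3) = Rational(3, 2) ≈ 1.5000)
f = 12
G = -17836 (G = Mul(-91, 196) = -17836)
Function('q')(S) = Rational(27, 2) (Function('q')(S) = Add(Rational(3, 2), 12) = Rational(27, 2))
Function('h')(V, D) = Rational(27, 2)
Function('d')(J, r) = Add(Rational(-27, 2), J) (Function('d')(J, r) = Add(J, Mul(-1, Rational(27, 2))) = Add(J, Rational(-27, 2)) = Add(Rational(-27, 2), J))
Pow(Add(G, Function('d')(-421, -37)), Rational(1, 2)) = Pow(Add(-17836, Add(Rational(-27, 2), -421)), Rational(1, 2)) = Pow(Add(-17836, Rational(-869, 2)), Rational(1, 2)) = Pow(Rational(-36541, 2), Rational(1, 2)) = Mul(Rational(1, 2), I, Pow(73082, Rational(1, 2)))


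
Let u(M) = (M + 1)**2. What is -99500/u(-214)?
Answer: -99500/45369 ≈ -2.1931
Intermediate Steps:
u(M) = (1 + M)**2
-99500/u(-214) = -99500/(1 - 214)**2 = -99500/((-213)**2) = -99500/45369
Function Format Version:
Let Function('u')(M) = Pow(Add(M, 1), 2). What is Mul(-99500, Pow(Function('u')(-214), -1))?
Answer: Rational(-99500, 45369) ≈ -2.1931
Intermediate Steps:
Function('u')(M) = Pow(Add(1, M), 2)
Mul(-99500, Pow(Function('u')(-214), -1)) = Mul(-99500, Pow(Pow(Add(1, -214), 2), -1)) = Mul(-99500, Pow(Pow(-213, 2), -1)) = Mul(-99500, Pow(45369, -1)) = Mul(-99500, Rational(1, 45369)) = Rational(-99500, 45369)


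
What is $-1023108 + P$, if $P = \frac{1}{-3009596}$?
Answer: $- \frac{3079141744369}{3009596} \approx -1.0231 \cdot 10^{6}$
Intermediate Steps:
$P = - \frac{1}{3009596} \approx -3.3227 \cdot 10^{-7}$
$-1023108 + P = -1023108 - \frac{1}{3009596} = - \frac{3079141744369}{3009596}$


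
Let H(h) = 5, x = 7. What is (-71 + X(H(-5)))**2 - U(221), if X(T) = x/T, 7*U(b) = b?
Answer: 842203/175 ≈ 4812.6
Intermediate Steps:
U(b) = b/7
X(T) = 7/T
(-71 + X(H(-5)))**2 - U(221) = (-71 + 7/5)**2 - 221/7 = (-348/5)**2 - 221/7 = 121104/25 - 221/7 = 842203/175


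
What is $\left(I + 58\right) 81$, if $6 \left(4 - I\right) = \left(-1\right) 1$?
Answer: $\frac{10071}{2} \approx 5035.5$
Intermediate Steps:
$I = \frac{25}{6}$ ($I = 4 - \frac{\left(-1\right) 1}{6} = 4 - - \frac{1}{6} = 4 + \frac{1}{6} = \frac{25}{6} \approx 4.1667$)
$\left(I + 58\right) 81 = \left(\frac{25}{6} + 58\right) 81 = \frac{373}{6} \cdot 81 = \frac{10071}{2}$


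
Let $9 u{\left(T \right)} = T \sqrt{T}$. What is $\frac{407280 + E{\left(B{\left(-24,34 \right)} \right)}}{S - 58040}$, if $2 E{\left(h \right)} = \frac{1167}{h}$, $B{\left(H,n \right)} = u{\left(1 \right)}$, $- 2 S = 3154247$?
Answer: $- \frac{275021}{1090109} \approx -0.25229$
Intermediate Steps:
$S = - \frac{3154247}{2}$ ($S = \left(- \frac{1}{2}\right) 3154247 = - \frac{3154247}{2} \approx -1.5771 \cdot 10^{6}$)
$u{\left(T \right)} = \frac{T^{\frac{3}{2}}}{9}$ ($u{\left(T \right)} = \frac{T \sqrt{T}}{9} = \frac{T^{\frac{3}{2}}}{9}$)
$B{\left(H,n \right)} = \frac{1}{9}$ ($B{\left(H,n \right)} = \frac{1^{\frac{3}{2}}}{9} = \frac{1}{9} \cdot 1 = \frac{1}{9}$)
$E{\left(h \right)} = \frac{1167}{2 h}$ ($E{\left(h \right)} = \frac{1167 \frac{1}{h}}{2} = \frac{1167}{2 h}$)
$\frac{407280 + E{\left(B{\left(-24,34 \right)} \right)}}{S - 58040} = \frac{407280 + \frac{1167 \frac{1}{\frac{1}{9}}}{2}}{- \frac{3154247}{2} - 58040} = \frac{407280 + \frac{1167}{2} \cdot 9}{- \frac{3270327}{2}} = \left(407280 + \frac{10503}{2}\right) \left(- \frac{2}{3270327}\right) = \frac{825063}{2} \left(- \frac{2}{3270327}\right) = - \frac{275021}{1090109}$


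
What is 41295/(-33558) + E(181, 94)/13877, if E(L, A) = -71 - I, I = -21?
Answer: -191576205/155228122 ≈ -1.2342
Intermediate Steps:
E(L, A) = -50 (E(L, A) = -71 - 1*(-21) = -71 + 21 = -50)
41295/(-33558) + E(181, 94)/13877 = 41295/(-33558) - 50/13877 = 41295*(-1/33558) - 50*1/13877 = -13765/11186 - 50/13877 = -191576205/155228122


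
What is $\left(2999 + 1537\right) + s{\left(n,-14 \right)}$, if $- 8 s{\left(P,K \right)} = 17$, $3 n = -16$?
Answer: $\frac{36271}{8} \approx 4533.9$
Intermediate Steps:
$n = - \frac{16}{3}$ ($n = \frac{1}{3} \left(-16\right) = - \frac{16}{3} \approx -5.3333$)
$s{\left(P,K \right)} = - \frac{17}{8}$ ($s{\left(P,K \right)} = \left(- \frac{1}{8}\right) 17 = - \frac{17}{8}$)
$\left(2999 + 1537\right) + s{\left(n,-14 \right)} = \left(2999 + 1537\right) - \frac{17}{8} = 4536 - \frac{17}{8} = \frac{36271}{8}$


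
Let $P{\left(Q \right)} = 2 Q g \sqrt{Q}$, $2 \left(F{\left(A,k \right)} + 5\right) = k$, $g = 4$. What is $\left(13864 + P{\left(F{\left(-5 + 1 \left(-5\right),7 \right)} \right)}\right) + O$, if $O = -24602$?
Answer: $-10738 - 6 i \sqrt{6} \approx -10738.0 - 14.697 i$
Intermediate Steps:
$F{\left(A,k \right)} = -5 + \frac{k}{2}$
$P{\left(Q \right)} = 8 Q^{\frac{3}{2}}$ ($P{\left(Q \right)} = 2 Q 4 \sqrt{Q} = 8 Q \sqrt{Q} = 8 Q^{\frac{3}{2}}$)
$\left(13864 + P{\left(F{\left(-5 + 1 \left(-5\right),7 \right)} \right)}\right) + O = \left(13864 + 8 \left(-5 + \frac{1}{2} \cdot 7\right)^{\frac{3}{2}}\right) - 24602 = \left(13864 + 8 \left(-5 + \frac{7}{2}\right)^{\frac{3}{2}}\right) - 24602 = \left(13864 + 8 \left(- \frac{3}{2}\right)^{\frac{3}{2}}\right) - 24602 = \left(13864 + 8 \left(- \frac{3 i \sqrt{6}}{4}\right)\right) - 24602 = \left(13864 - 6 i \sqrt{6}\right) - 24602 = -10738 - 6 i \sqrt{6}$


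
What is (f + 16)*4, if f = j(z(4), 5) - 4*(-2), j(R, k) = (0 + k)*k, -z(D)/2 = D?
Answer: 196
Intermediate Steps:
z(D) = -2*D
j(R, k) = k² (j(R, k) = k*k = k²)
f = 33 (f = 5² - 4*(-2) = 25 + 8 = 33)
(f + 16)*4 = (33 + 16)*4 = 49*4 = 196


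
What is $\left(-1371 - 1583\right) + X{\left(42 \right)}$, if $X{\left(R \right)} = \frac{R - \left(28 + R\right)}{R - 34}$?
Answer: $- \frac{5915}{2} \approx -2957.5$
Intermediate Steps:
$X{\left(R \right)} = - \frac{28}{-34 + R}$
$\left(-1371 - 1583\right) + X{\left(42 \right)} = \left(-1371 - 1583\right) - \frac{28}{-34 + 42} = -2954 - \frac{28}{8} = -2954 - \frac{7}{2} = - \frac{5915}{2}$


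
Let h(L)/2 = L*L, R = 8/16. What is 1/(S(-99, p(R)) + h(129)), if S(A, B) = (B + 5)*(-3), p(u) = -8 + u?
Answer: 2/66579 ≈ 3.0039e-5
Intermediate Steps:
R = ½ (R = 8*(1/16) = ½ ≈ 0.50000)
h(L) = 2*L² (h(L) = 2*(L*L) = 2*L²)
S(A, B) = -15 - 3*B (S(A, B) = (5 + B)*(-3) = -15 - 3*B)
1/(S(-99, p(R)) + h(129)) = 1/((-15 - 3*(-8 + ½)) + 2*129²) = 1/((-15 - 3*(-15/2)) + 2*16641) = 1/((-15 + 45/2) + 33282) = 1/(15/2 + 33282) = 1/(66579/2) = 2/66579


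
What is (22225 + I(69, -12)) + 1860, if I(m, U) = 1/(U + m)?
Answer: 1372846/57 ≈ 24085.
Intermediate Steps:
(22225 + I(69, -12)) + 1860 = (22225 + 1/(-12 + 69)) + 1860 = (22225 + 1/57) + 1860 = 1266826/57 + 1860 = 1372846/57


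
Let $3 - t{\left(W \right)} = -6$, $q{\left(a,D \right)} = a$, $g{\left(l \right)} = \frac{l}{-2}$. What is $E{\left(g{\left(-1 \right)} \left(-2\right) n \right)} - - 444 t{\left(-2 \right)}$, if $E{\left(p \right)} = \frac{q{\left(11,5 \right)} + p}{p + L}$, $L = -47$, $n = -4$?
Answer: $\frac{171813}{43} \approx 3995.7$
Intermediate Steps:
$g{\left(l \right)} = - \frac{l}{2}$ ($g{\left(l \right)} = l \left(- \frac{1}{2}\right) = - \frac{l}{2}$)
$t{\left(W \right)} = 9$ ($t{\left(W \right)} = 3 - -6 = 3 + 6 = 9$)
$E{\left(p \right)} = \frac{11 + p}{-47 + p}$ ($E{\left(p \right)} = \frac{11 + p}{p - 47} = \frac{11 + p}{-47 + p}$)
$E{\left(g{\left(-1 \right)} \left(-2\right) n \right)} - - 444 t{\left(-2 \right)} = \frac{11 + \left(- \frac{1}{2}\right) \left(-1\right) \left(-2\right) \left(-4\right)}{-47 + \left(- \frac{1}{2}\right) \left(-1\right) \left(-2\right) \left(-4\right)} - \left(-444\right) 9 = \frac{11 + \frac{1}{2} \left(-2\right) \left(-4\right)}{-47 + \frac{1}{2} \left(-2\right) \left(-4\right)} - -3996 = \frac{11 - -4}{-47 - -4} + 3996 = \frac{11 + 4}{-47 + 4} + 3996 = \frac{1}{-43} \cdot 15 + 3996 = \left(- \frac{1}{43}\right) 15 + 3996 = - \frac{15}{43} + 3996 = \frac{171813}{43}$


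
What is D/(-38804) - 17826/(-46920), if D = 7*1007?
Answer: 3760219/18965455 ≈ 0.19827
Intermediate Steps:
D = 7049
D/(-38804) - 17826/(-46920) = 7049/(-38804) - 17826/(-46920) = 7049*(-1/38804) - 17826*(-1/46920) = -7049/38804 + 2971/7820 = 3760219/18965455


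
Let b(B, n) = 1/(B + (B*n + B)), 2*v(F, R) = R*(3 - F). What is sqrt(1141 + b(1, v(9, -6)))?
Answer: sqrt(114105)/10 ≈ 33.779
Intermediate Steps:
v(F, R) = R*(3 - F)/2 (v(F, R) = (R*(3 - F))/2 = R*(3 - F)/2)
b(B, n) = 1/(2*B + B*n) (b(B, n) = 1/(B + (B + B*n)) = 1/(2*B + B*n))
sqrt(1141 + b(1, v(9, -6))) = sqrt(1141 + 1/(1*(2 + (1/2)*(-6)*(3 - 1*9)))) = sqrt(1141 + 1/(2 + (1/2)*(-6)*(3 - 9))) = sqrt(1141 + 1/(2 + (1/2)*(-6)*(-6))) = sqrt(1141 + 1/(2 + 18)) = sqrt(1141 + 1/20) = sqrt(22821/20) = sqrt(114105)/10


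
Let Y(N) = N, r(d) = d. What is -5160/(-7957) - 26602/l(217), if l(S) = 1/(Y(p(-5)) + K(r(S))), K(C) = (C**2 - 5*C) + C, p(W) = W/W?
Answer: -9783908448148/7957 ≈ -1.2296e+9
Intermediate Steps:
p(W) = 1
K(C) = C**2 - 4*C
l(S) = 1/(1 + S*(-4 + S))
-5160/(-7957) - 26602/l(217) = -5160/(-7957) - (26602 + 5772634*(-4 + 217)) = -5160*(-1/7957) - 26602/(1/(1 + 217*213)) = 5160/7957 - 26602/(1/(1 + 46221)) = 5160/7957 - 26602/(1/46222) = 5160/7957 - 26602/1/46222 = 5160/7957 - 26602*46222 = 5160/7957 - 1229597644 = -9783908448148/7957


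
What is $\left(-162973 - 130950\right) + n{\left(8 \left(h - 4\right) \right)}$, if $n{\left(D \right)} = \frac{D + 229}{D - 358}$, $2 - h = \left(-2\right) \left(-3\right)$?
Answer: $- \frac{124035671}{422} \approx -2.9392 \cdot 10^{5}$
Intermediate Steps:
$h = -4$ ($h = 2 - \left(-2\right) \left(-3\right) = 2 - 6 = -4$)
$n{\left(D \right)} = \frac{229 + D}{-358 + D}$
$\left(-162973 - 130950\right) + n{\left(8 \left(h - 4\right) \right)} = \left(-162973 - 130950\right) + \frac{229 + 8 \left(-4 - 4\right)}{-358 + 8 \left(-4 - 4\right)} = \left(-162973 - 130950\right) + \frac{229 + 8 \left(-8\right)}{-358 + 8 \left(-8\right)} = -293923 + \frac{229 - 64}{-358 - 64} = -293923 + \frac{1}{-422} \cdot 165 = -293923 - \frac{165}{422} = - \frac{124035671}{422}$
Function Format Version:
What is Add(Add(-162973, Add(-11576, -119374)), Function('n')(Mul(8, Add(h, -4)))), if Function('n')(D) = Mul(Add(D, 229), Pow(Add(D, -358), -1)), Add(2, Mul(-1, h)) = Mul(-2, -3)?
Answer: Rational(-124035671, 422) ≈ -2.9392e+5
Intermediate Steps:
h = -4 (h = Add(2, Mul(-1, Mul(-2, -3))) = Add(2, Mul(-1, 6)) = Add(2, -6) = -4)
Function('n')(D) = Mul(Pow(Add(-358, D), -1), Add(229, D)) (Function('n')(D) = Mul(Add(229, D), Pow(Add(-358, D), -1)) = Mul(Pow(Add(-358, D), -1), Add(229, D)))
Add(Add(-162973, Add(-11576, -119374)), Function('n')(Mul(8, Add(h, -4)))) = Add(Add(-162973, Add(-11576, -119374)), Mul(Pow(Add(-358, Mul(8, Add(-4, -4))), -1), Add(229, Mul(8, Add(-4, -4))))) = Add(Add(-162973, -130950), Mul(Pow(Add(-358, Mul(8, -8)), -1), Add(229, Mul(8, -8)))) = Add(-293923, Mul(Pow(Add(-358, -64), -1), Add(229, -64))) = Add(-293923, Mul(Pow(-422, -1), 165)) = Add(-293923, Mul(Rational(-1, 422), 165)) = Add(-293923, Rational(-165, 422)) = Rational(-124035671, 422)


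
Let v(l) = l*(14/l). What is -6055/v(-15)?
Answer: -865/2 ≈ -432.50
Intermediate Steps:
v(l) = 14
-6055/v(-15) = -6055/14 = -6055*1/14 = -865/2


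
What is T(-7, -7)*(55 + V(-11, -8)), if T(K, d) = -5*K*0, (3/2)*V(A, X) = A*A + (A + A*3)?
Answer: 0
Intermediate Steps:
V(A, X) = 2*A²/3 + 8*A/3 (V(A, X) = 2*(A*A + (A + A*3))/3 = 2*(A² + (A + 3*A))/3 = 2*(A² + 4*A)/3 = 2*A²/3 + 8*A/3)
T(K, d) = 0
T(-7, -7)*(55 + V(-11, -8)) = 0*(55 + (⅔)*(-11)*(4 - 11)) = 0*(55 + (⅔)*(-11)*(-7)) = 0*(55 + 154/3) = 0*(319/3) = 0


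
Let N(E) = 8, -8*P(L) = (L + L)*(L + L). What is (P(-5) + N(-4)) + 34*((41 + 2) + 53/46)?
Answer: 68847/46 ≈ 1496.7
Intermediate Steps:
P(L) = -L²/2 (P(L) = -(L + L)*(L + L)/8 = -2*L*2*L/8 = -L²/2)
(P(-5) + N(-4)) + 34*((41 + 2) + 53/46) = (-½*(-5)² + 8) + 34*((41 + 2) + 53/46) = (-½*25 + 8) + 34*(43 + 53*(1/46)) = (-25/2 + 8) + 34*(43 + 53/46) = -9/2 + 34*(2031/46) = -9/2 + 34527/23 = 68847/46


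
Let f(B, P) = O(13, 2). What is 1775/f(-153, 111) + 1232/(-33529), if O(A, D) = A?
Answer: 59497959/435877 ≈ 136.50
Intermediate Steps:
f(B, P) = 13
1775/f(-153, 111) + 1232/(-33529) = 1775/13 + 1232/(-33529) = 1775*(1/13) + 1232*(-1/33529) = 1775/13 - 1232/33529 = 59497959/435877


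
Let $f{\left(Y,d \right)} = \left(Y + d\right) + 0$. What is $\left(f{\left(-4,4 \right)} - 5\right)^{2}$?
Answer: $25$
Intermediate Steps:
$f{\left(Y,d \right)} = Y + d$
$\left(f{\left(-4,4 \right)} - 5\right)^{2} = \left(\left(-4 + 4\right) - 5\right)^{2} = \left(0 - 5\right)^{2} = \left(-5\right)^{2} = 25$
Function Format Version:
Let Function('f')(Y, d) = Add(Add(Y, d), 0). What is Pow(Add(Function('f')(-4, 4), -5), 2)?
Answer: 25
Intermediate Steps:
Function('f')(Y, d) = Add(Y, d)
Pow(Add(Function('f')(-4, 4), -5), 2) = Pow(Add(Add(-4, 4), -5), 2) = Pow(Add(0, -5), 2) = Pow(-5, 2) = 25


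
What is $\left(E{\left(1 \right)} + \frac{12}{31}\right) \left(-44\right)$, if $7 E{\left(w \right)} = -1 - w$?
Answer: $- \frac{968}{217} \approx -4.4608$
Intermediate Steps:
$E{\left(w \right)} = - \frac{1}{7} - \frac{w}{7}$ ($E{\left(w \right)} = \frac{-1 - w}{7} = - \frac{1}{7} - \frac{w}{7}$)
$\left(E{\left(1 \right)} + \frac{12}{31}\right) \left(-44\right) = \left(\left(- \frac{1}{7} - \frac{1}{7}\right) + \frac{12}{31}\right) \left(-44\right) = \left(\left(- \frac{1}{7} - \frac{1}{7}\right) + 12 \cdot \frac{1}{31}\right) \left(-44\right) = \left(- \frac{2}{7} + \frac{12}{31}\right) \left(-44\right) = \frac{22}{217} \left(-44\right) = - \frac{968}{217}$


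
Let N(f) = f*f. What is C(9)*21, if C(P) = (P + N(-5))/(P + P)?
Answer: 119/3 ≈ 39.667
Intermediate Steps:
N(f) = f**2
C(P) = (25 + P)/(2*P) (C(P) = (P + (-5)**2)/(P + P) = (P + 25)/((2*P)) = (25 + P)*(1/(2*P)) = (25 + P)/(2*P))
C(9)*21 = ((1/2)*(25 + 9)/9)*21 = ((1/2)*(1/9)*34)*21 = (17/9)*21 = 119/3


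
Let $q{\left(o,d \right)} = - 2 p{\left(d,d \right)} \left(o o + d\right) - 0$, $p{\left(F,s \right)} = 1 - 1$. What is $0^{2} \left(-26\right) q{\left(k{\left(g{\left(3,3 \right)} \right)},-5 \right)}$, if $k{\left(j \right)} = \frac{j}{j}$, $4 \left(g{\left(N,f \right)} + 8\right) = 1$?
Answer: $0$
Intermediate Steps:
$p{\left(F,s \right)} = 0$ ($p{\left(F,s \right)} = 1 - 1 = 0$)
$g{\left(N,f \right)} = - \frac{31}{4}$ ($g{\left(N,f \right)} = -8 + \frac{1}{4} \cdot 1 = -8 + \frac{1}{4} = - \frac{31}{4}$)
$k{\left(j \right)} = 1$
$q{\left(o,d \right)} = 0$ ($q{\left(o,d \right)} = \left(-2\right) 0 \left(o o + d\right) - 0 = 0 \left(o^{2} + d\right) + 0 = 0 \left(d + o^{2}\right) + 0 = 0 + 0 = 0$)
$0^{2} \left(-26\right) q{\left(k{\left(g{\left(3,3 \right)} \right)},-5 \right)} = 0^{2} \left(-26\right) 0 = 0 \left(-26\right) 0 = 0 \cdot 0 = 0$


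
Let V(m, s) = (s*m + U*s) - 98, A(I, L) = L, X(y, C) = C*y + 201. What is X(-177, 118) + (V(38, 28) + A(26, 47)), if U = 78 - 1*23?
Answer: -18132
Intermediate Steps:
X(y, C) = 201 + C*y
U = 55 (U = 78 - 23 = 55)
V(m, s) = -98 + 55*s + m*s (V(m, s) = (s*m + 55*s) - 98 = (m*s + 55*s) - 98 = (55*s + m*s) - 98 = -98 + 55*s + m*s)
X(-177, 118) + (V(38, 28) + A(26, 47)) = (201 + 118*(-177)) + ((-98 + 55*28 + 38*28) + 47) = (201 - 20886) + ((-98 + 1540 + 1064) + 47) = -20685 + (2506 + 47) = -20685 + 2553 = -18132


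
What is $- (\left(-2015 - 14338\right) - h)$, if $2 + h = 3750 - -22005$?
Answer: $42106$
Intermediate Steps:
$h = 25753$ ($h = -2 + \left(3750 - -22005\right) = -2 + \left(3750 + 22005\right) = -2 + 25755 = 25753$)
$- (\left(-2015 - 14338\right) - h) = - (\left(-2015 - 14338\right) - 25753) = - (-16353 - 25753) = \left(-1\right) \left(-42106\right) = 42106$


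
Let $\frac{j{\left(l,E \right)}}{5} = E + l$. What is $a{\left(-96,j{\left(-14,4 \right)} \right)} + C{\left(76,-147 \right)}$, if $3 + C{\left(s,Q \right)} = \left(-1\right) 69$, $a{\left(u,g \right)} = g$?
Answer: $-122$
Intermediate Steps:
$j{\left(l,E \right)} = 5 E + 5 l$ ($j{\left(l,E \right)} = 5 \left(E + l\right) = 5 E + 5 l$)
$C{\left(s,Q \right)} = -72$ ($C{\left(s,Q \right)} = -3 - 69 = -72$)
$a{\left(-96,j{\left(-14,4 \right)} \right)} + C{\left(76,-147 \right)} = \left(5 \cdot 4 + 5 \left(-14\right)\right) - 72 = \left(20 - 70\right) - 72 = -50 - 72 = -122$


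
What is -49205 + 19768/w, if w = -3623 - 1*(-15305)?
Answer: -287396521/5841 ≈ -49203.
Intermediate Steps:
w = 11682 (w = -3623 + 15305 = 11682)
-49205 + 19768/w = -49205 + 19768/11682 = -49205 + 19768*(1/11682) = -49205 + 9884/5841 = -287396521/5841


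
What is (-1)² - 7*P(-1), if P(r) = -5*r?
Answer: -34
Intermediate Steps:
(-1)² - 7*P(-1) = (-1)² - (-35)*(-1) = 1 - 7*5 = 1 - 35 = -34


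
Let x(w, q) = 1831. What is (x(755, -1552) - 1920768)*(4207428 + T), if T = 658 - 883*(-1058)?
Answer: -9867749735100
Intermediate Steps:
T = 934872 (T = 658 + 934214 = 934872)
(x(755, -1552) - 1920768)*(4207428 + T) = (1831 - 1920768)*(4207428 + 934872) = -1918937*5142300 = -9867749735100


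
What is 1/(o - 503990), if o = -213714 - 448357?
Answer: -1/1166061 ≈ -8.5759e-7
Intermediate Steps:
o = -662071
1/(o - 503990) = 1/(-662071 - 503990) = 1/(-1166061) = -1/1166061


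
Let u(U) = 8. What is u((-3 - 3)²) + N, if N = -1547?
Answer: -1539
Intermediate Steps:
u((-3 - 3)²) + N = 8 - 1547 = -1539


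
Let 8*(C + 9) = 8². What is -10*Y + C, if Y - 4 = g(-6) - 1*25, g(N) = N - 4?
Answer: 309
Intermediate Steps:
g(N) = -4 + N
C = -1 (C = -9 + (⅛)*8² = -9 + (⅛)*64 = -9 + 8 = -1)
Y = -31 (Y = 4 + ((-4 - 6) - 1*25) = 4 + (-10 - 25) = 4 - 35 = -31)
-10*Y + C = -10*(-31) - 1 = 310 - 1 = 309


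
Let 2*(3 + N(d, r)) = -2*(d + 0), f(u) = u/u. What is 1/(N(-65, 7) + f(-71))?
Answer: 1/63 ≈ 0.015873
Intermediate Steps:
f(u) = 1
N(d, r) = -3 - d (N(d, r) = -3 + (-2*(d + 0))/2 = -3 + (-2*d)/2 = -3 - d)
1/(N(-65, 7) + f(-71)) = 1/((-3 - 1*(-65)) + 1) = 1/((-3 + 65) + 1) = 1/(62 + 1) = 1/63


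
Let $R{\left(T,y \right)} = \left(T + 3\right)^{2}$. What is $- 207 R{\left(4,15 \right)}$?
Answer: $-10143$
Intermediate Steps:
$R{\left(T,y \right)} = \left(3 + T\right)^{2}$
$- 207 R{\left(4,15 \right)} = - 207 \left(3 + 4\right)^{2} = - 207 \cdot 7^{2} = \left(-207\right) 49 = -10143$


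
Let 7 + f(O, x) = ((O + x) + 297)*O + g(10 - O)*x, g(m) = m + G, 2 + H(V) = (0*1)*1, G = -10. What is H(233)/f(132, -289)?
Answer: -2/56621 ≈ -3.5323e-5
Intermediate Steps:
H(V) = -2 (H(V) = -2 + (0*1)*1 = -2 + 0*1 = -2 + 0 = -2)
g(m) = -10 + m (g(m) = m - 10 = -10 + m)
f(O, x) = -7 + O*(297 + O + x) - O*x (f(O, x) = -7 + (((O + x) + 297)*O + (-10 + (10 - O))*x) = -7 + ((297 + O + x)*O + (-O)*x) = -7 + (O*(297 + O + x) - O*x) = -7 + O*(297 + O + x) - O*x)
H(233)/f(132, -289) = -2/(-7 + 132**2 + 297*132) = -2/(-7 + 17424 + 39204) = -2/56621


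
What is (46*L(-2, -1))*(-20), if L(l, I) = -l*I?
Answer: 1840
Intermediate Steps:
L(l, I) = -I*l
(46*L(-2, -1))*(-20) = (46*(-1*(-1)*(-2)))*(-20) = (46*(-2))*(-20) = -92*(-20) = 1840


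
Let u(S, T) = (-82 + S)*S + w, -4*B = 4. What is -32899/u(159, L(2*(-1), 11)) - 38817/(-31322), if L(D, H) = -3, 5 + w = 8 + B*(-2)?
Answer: -277515931/191815928 ≈ -1.4468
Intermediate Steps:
B = -1 (B = -¼*4 = -1)
w = 5 (w = -5 + (8 - 1*(-2)) = -5 + (8 + 2) = -5 + 10 = 5)
u(S, T) = 5 + S*(-82 + S) (u(S, T) = (-82 + S)*S + 5 = S*(-82 + S) + 5 = 5 + S*(-82 + S))
-32899/u(159, L(2*(-1), 11)) - 38817/(-31322) = -32899/(5 + 159² - 82*159) - 38817/(-31322) = -32899/(5 + 25281 - 13038) - 38817*(-1/31322) = -32899/12248 + 38817/31322 = -277515931/191815928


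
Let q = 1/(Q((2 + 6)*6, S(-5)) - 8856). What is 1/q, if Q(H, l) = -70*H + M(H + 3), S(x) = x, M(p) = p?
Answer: -12165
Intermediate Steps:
Q(H, l) = 3 - 69*H (Q(H, l) = -70*H + (H + 3) = -70*H + (3 + H) = 3 - 69*H)
q = -1/12165 (q = 1/((3 - 69*(2 + 6)*6) - 8856) = 1/((3 - 552*6) - 8856) = 1/((3 - 69*48) - 8856) = 1/((3 - 3312) - 8856) = 1/(-3309 - 8856) = 1/(-12165) = -1/12165 ≈ -8.2203e-5)
1/q = 1/(-1/12165) = -12165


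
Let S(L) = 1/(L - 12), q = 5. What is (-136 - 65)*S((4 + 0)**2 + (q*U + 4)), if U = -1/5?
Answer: -201/7 ≈ -28.714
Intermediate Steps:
U = -1/5 (U = -1*1/5 = -1/5 ≈ -0.20000)
S(L) = 1/(-12 + L)
(-136 - 65)*S((4 + 0)**2 + (q*U + 4)) = (-136 - 65)/(-12 + ((4 + 0)**2 + (5*(-1/5) + 4))) = -201/(-12 + (4**2 + (-1 + 4))) = -201/(-12 + (16 + 3)) = -201/(-12 + 19) = -201/7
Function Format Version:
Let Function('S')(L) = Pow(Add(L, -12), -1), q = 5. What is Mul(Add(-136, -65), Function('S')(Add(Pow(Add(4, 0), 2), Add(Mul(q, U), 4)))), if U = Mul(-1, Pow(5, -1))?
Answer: Rational(-201, 7) ≈ -28.714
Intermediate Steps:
U = Rational(-1, 5) (U = Mul(-1, Rational(1, 5)) = Rational(-1, 5) ≈ -0.20000)
Function('S')(L) = Pow(Add(-12, L), -1)
Mul(Add(-136, -65), Function('S')(Add(Pow(Add(4, 0), 2), Add(Mul(q, U), 4)))) = Mul(Add(-136, -65), Pow(Add(-12, Add(Pow(Add(4, 0), 2), Add(Mul(5, Rational(-1, 5)), 4))), -1)) = Mul(-201, Pow(Add(-12, Add(Pow(4, 2), Add(-1, 4))), -1)) = Mul(-201, Pow(Add(-12, Add(16, 3)), -1)) = Mul(-201, Pow(Add(-12, 19), -1)) = Mul(-201, Pow(7, -1)) = Mul(-201, Rational(1, 7)) = Rational(-201, 7)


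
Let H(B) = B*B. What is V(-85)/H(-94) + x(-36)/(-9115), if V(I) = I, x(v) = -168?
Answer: 709673/80540140 ≈ 0.0088114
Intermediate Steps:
H(B) = B²
V(-85)/H(-94) + x(-36)/(-9115) = -85/((-94)²) - 168/(-9115) = -85/8836 - 168*(-1/9115) = -85*1/8836 + 168/9115 = -85/8836 + 168/9115 = 709673/80540140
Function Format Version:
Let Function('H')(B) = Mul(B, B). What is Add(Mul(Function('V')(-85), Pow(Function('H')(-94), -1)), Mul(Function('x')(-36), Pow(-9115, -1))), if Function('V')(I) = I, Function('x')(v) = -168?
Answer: Rational(709673, 80540140) ≈ 0.0088114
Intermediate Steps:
Function('H')(B) = Pow(B, 2)
Add(Mul(Function('V')(-85), Pow(Function('H')(-94), -1)), Mul(Function('x')(-36), Pow(-9115, -1))) = Add(Mul(-85, Pow(Pow(-94, 2), -1)), Mul(-168, Pow(-9115, -1))) = Add(Mul(-85, Pow(8836, -1)), Mul(-168, Rational(-1, 9115))) = Add(Mul(-85, Rational(1, 8836)), Rational(168, 9115)) = Add(Rational(-85, 8836), Rational(168, 9115)) = Rational(709673, 80540140)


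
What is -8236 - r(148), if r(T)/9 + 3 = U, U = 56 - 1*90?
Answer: -7903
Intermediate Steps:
U = -34 (U = 56 - 90 = -34)
r(T) = -333 (r(T) = -27 + 9*(-34) = -27 - 306 = -333)
-8236 - r(148) = -8236 - 1*(-333) = -8236 + 333 = -7903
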